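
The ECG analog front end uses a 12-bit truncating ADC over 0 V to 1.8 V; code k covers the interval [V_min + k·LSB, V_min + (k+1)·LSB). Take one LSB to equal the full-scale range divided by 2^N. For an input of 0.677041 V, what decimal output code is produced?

1540

Span = 1.8 V. LSB = 1.8 V / 2^12 ≈ 439.5 µV.
V_in − V_min = 0.677041 − (0) = 0.677041 V.
Divide by LSB: 0.677041 × 4096/1.8 = 1540.6444.
Truncating gives code 1540.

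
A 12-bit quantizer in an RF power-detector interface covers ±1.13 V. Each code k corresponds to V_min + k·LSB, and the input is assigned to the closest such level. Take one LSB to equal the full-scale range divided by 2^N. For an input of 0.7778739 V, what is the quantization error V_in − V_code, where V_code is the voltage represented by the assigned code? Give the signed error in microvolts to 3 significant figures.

Full-scale range = 1.13 V − (-1.13 V) = 2.26 V. LSB = 2.26 V / 2^12 ≈ 0.5518 mV.
Position in LSBs: (0.7778739 − (-1.13)) × 4096/2.26 = 3457.8104; rounding gives k = 3458.
Reconstructed level: -1.13 + 3458 × 2.26/4096 V = 0.7779785156 V.
Error = V_in − V_code = 0.7778739 − (0.7779785156) = −105 µV.

−105 µV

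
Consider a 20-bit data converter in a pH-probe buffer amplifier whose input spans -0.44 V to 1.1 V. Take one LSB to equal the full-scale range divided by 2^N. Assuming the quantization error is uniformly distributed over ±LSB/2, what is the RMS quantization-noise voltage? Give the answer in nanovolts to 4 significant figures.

424.0 nV

Range = 1.1 − (-0.44) = 1.54 V.
LSB = 1.54 V / 2^20 = 1.46866 µV.
V_rms = LSB/√12 = 1.46866 µV / √12 = 424.0 nV.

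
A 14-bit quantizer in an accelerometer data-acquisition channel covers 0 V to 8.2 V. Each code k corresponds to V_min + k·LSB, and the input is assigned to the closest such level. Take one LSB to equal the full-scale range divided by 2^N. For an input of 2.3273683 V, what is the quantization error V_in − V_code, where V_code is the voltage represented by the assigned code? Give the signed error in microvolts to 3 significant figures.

+97.8 µV

Span = 8.2 V. LSB = 8.2 V / 2^14 ≈ 0.5005 mV.
(2.3273683 − (0)) / LSB = 2.3273683 × 16384/8.2 = 4650.1954. Nearest integer: k = 4650.
V_code = 0 + (4650/16384) × 8.2 = 2.3272705078 V.
Error = V_in − V_code = 2.3273683 − (2.3272705078) = +97.8 µV.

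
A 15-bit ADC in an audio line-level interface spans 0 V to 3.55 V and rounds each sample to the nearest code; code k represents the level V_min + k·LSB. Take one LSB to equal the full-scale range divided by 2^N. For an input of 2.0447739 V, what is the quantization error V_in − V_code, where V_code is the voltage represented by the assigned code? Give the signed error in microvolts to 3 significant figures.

Range is 3.55 V. LSB = 3.55 V / 2^15 ≈ 108.3 µV.
(V_in − V_min)/LSB = (2.0447739 − (0)) × 32768/3.55 = 18874.1271 → nearest code k = 18874.
V_code = V_min + k × range/2^15 = 0 + 18874 × 3.55/32768 = 2.0447601318 V.
V_in − V_code = 2.0447739 − (2.0447601318) = +13.8 µV.

+13.8 µV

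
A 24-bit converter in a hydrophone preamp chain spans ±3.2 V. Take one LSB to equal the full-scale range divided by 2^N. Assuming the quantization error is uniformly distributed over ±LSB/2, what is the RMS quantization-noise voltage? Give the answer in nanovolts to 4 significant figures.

110.1 nV

The full-scale span is 3.2 − (-3.2) = 6.4 V.
LSB = 6.4 V ÷ 2^24 = 6.4/16777216 V = 381.470 nV.
RMS of a uniform error over width LSB is LSB/√12 = 110.1 nV.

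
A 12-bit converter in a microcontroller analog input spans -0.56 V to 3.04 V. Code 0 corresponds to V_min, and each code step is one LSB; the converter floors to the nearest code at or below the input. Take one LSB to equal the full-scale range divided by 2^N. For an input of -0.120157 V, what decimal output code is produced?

Span: 3.04 V − (-0.56 V) = 3.6 V. LSB = 3.6 V / 2^12 ≈ 0.8789 mV.
code = ⌊(V_in − V_min)/LSB⌋ = ⌊(V_in − V_min) × 2^12 / range⌋
     = ⌊(-0.120157 − (-0.56)) × 4096 / 3.6⌋ = ⌊0.439843 × 4096/3.6⌋
     = ⌊500.444⌋ = 500.

500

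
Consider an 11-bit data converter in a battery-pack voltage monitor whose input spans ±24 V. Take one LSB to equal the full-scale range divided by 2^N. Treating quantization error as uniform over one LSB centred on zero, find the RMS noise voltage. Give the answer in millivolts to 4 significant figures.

6.766 mV

Span: 24 V − (-24 V) = 48 V.
LSB = 48 V / 2^11 = 23.4375 mV.
RMS of a uniform error over width LSB is LSB/√12 = 6.766 mV.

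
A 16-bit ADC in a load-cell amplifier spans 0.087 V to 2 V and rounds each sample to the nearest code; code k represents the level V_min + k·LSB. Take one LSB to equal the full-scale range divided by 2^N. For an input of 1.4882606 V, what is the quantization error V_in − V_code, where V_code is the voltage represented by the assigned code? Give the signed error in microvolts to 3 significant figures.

Span: 2 V − (0.087 V) = 1.913 V. LSB = 1.913 V / 2^16 ≈ 29.19 µV.
Position in LSBs: (1.4882606 − (0.087)) × 65536/1.913 = 48004.7123; rounding gives k = 48005.
V_code = 0.087 + (48005/65536) × 1.913 = 1.4882689972 V.
e = 1.4882606 − (1.4882689972) = −8.40 µV.

−8.40 µV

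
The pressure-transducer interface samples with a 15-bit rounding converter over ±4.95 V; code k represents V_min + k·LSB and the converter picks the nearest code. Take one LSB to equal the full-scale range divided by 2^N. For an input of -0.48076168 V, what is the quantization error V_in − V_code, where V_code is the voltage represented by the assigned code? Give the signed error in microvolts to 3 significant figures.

Range = 4.95 − (-4.95) = 9.9 V. LSB = 9.9 V / 2^15 ≈ 302.1 µV.
(-0.48076168 − (-4.95)) / LSB = 4.46923832 × 32768/9.9 = 14792.7274. Nearest integer: k = 14793.
V_code = V_min + k × range/2^15 = -4.95 + 14793 × 9.9/32768 = -0.48067932129 V.
V_in − V_code = -0.48076168 − (-0.48067932129) = −82.4 µV.

−82.4 µV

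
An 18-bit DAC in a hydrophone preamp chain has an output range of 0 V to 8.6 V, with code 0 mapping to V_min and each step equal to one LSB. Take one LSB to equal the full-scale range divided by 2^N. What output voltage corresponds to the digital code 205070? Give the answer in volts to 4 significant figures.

Span = 8.6 V. LSB = 8.6 V / 2^18.
V_out = V_min + code × LSB = 0 V + 205070 × 8.6 V / 262144
      = 0 V + 6.72761 V = 6.72761 V.

6.728 V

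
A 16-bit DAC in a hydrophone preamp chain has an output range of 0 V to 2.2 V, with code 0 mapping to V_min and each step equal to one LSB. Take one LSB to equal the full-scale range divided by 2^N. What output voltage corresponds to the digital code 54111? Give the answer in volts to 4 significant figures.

1.816 V

Full-scale range = 2.2 V. LSB = 2.2 V / 2^16.
Output = V_min + (54111/65536) × range = 0 + 0.825668 × 2.2 V
      = 0 V + 1.81647 V = 1.81647 V.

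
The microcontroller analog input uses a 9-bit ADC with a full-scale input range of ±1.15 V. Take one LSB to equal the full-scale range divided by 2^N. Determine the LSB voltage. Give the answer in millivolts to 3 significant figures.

4.49 mV

The full-scale span is 1.15 − (-1.15) = 2.3 V.
2^9 = 512 levels.
LSB = 2.3 V ÷ 2^9 = 2.3/512 V = 4.49 mV.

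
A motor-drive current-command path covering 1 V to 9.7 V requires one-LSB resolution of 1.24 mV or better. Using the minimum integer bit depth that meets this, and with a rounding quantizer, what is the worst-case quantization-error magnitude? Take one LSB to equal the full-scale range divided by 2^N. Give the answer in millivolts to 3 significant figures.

Span: 9.7 V − (1 V) = 8.7 V.
Levels needed ≥ 8.7/1.24 mV = 7016. 2^13 = 8192 suffices, so N_min = 13.
One LSB is 8.7 V / 8192 = 1.0620 mV.
|e|_max = LSB/2 = 0.531 mV.

0.531 mV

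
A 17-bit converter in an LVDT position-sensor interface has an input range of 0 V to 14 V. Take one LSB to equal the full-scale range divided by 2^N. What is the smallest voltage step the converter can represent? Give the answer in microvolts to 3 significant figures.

107 µV

Range is 14 V.
Number of codes = 2^17 = 131072.
LSB = 14 V / 2^17 = 107 µV.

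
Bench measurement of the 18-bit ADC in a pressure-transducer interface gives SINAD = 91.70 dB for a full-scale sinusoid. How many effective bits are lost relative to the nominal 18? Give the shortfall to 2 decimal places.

Effective bits = (91.70 − 1.76)/6.02 = 14.9402.
18 − 14.9402 = 3.06 bits below nominal.

3.06 bits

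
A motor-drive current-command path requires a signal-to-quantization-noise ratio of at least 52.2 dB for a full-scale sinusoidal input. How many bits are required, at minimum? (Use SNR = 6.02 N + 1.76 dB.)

Solving 6.02 N ≥ 52.2 − 1.76: N ≥ 8.379. Round up → N = 9.

9 bits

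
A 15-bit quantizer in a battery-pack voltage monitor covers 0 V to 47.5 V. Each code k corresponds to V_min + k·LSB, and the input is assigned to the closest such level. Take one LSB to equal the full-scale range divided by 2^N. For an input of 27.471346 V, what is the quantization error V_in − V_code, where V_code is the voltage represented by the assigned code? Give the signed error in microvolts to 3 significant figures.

+261 µV

Range is 47.5 V. LSB = 47.5 V / 2^15 ≈ 1.450 mV.
(V_in − V_min)/LSB = (27.471346 − (0)) × 32768/47.5 = 18951.1803 → nearest code k = 18951.
V_code = V_min + k × range/2^15 = 0 + 18951 × 47.5/32768 = 27.471084595 V.
V_in − V_code = 27.471346 − (27.471084595) = +261 µV.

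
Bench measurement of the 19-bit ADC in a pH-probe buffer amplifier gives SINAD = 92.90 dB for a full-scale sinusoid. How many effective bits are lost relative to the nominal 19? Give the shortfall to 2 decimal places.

3.86 bits

Effective bits = (92.90 − 1.76)/6.02 = 15.1395.
Shortfall = 19 − 15.1395 = 3.8605 bits.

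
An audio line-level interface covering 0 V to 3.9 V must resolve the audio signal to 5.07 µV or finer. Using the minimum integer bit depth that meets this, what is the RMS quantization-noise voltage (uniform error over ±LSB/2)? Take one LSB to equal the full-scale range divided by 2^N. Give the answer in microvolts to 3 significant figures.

Range is 3.9 V.
Need 2^N ≥ 3.9 V / 5.07 µV = 769200 → N_min = 20.
LSB = 3.9 V ÷ 2^20 = 3.9/1048576 V = 3.7193 µV.
σ_q = LSB/√12 = 3.7193 µV/3.4641 = 1.07 µV.

1.07 µV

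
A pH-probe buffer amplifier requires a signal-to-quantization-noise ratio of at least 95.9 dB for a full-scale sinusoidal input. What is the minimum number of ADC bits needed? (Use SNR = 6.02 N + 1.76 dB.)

16 bits

Required N = ⌈(95.9 − 1.76)/6.02⌉ = ⌈15.638⌉ = 16.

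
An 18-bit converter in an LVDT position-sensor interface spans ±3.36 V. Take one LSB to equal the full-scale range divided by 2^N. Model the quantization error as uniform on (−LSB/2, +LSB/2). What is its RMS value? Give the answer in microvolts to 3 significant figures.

7.40 µV

Span: 3.36 V − (-3.36 V) = 6.72 V.
LSB = 6.72 V / 2^18 = 25.635 µV.
σ_q = LSB/√12 = 25.635 µV/3.4641 = 7.40 µV.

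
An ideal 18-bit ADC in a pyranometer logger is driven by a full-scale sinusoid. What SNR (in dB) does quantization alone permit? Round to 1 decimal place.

110.1 dB

SNR = 6.02·18 + 1.76 = 110.12 dB.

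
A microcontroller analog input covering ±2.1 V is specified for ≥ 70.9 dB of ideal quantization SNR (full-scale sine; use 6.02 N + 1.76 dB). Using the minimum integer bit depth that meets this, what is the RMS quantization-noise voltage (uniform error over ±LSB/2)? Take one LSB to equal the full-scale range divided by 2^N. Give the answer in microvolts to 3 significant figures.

Range = 2.1 − (-2.1) = 4.2 V.
Required N = ⌈(70.9 − 1.76)/6.02⌉ = ⌈11.485⌉ = 12.
Step size = 4.2/4096 V = 1.0254 mV.
σ_q = LSB/√12 = 1.0254 mV/3.4641 = 296 µV.

296 µV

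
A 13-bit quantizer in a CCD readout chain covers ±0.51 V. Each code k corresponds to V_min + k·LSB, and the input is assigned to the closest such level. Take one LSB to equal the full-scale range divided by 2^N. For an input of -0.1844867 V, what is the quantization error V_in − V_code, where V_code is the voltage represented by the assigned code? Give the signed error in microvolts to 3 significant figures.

Range = 0.51 − (-0.51) = 1.02 V. LSB = 1.02 V / 2^13 ≈ 124.5 µV.
Position in LSBs: (-0.1844867 − (-0.51)) × 8192/1.02 = 2614.3186; rounding gives k = 2614.
Reconstructed level: -0.51 + 2614 × 1.02/8192 V = -0.1845263672 V.
Error = V_in − V_code = -0.1844867 − (-0.1845263672) = +39.7 µV.

+39.7 µV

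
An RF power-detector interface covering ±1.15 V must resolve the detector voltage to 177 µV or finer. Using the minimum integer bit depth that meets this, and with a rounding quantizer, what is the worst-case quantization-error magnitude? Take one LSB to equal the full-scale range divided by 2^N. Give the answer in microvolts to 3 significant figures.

70.2 µV

Full-scale range = 1.15 V − (-1.15 V) = 2.3 V.
2.3 V / 177 µV = 12990. Since 2^13 = 8192 and 2^14 = 16384, N = 14.
Step size = 2.3/16384 V = 140.38 µV.
Max error for round-to-nearest is LSB/2 = 70.2 µV.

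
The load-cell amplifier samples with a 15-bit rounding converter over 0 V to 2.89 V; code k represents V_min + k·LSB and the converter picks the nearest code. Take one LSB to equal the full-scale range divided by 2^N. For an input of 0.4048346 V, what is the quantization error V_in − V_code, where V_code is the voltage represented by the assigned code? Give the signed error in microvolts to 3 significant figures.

+15.9 µV

Full-scale range = 2.89 V. LSB = 2.89 V / 2^15 ≈ 88.20 µV.
(V_in − V_min)/LSB = (0.4048346 − (0)) × 32768/2.89 = 4590.1800 → nearest code k = 4590.
V_code = V_min + k × range/2^15 = 0 + 4590 × 2.89/32768 = 0.40481872559 V.
e = 0.4048346 − (0.40481872559) = +15.9 µV.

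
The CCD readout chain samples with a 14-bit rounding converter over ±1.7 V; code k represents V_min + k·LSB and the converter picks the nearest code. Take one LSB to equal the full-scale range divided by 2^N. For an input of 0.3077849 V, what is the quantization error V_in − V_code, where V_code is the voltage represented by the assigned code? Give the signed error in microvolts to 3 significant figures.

Full-scale range = 1.7 V − (-1.7 V) = 3.4 V. LSB = 3.4 V / 2^14 ≈ 207.5 µV.
Position in LSBs: (0.3077849 − (-1.7)) × 16384/3.4 = 9675.1611; rounding gives k = 9675.
Reconstructed level: -1.7 + 9675 × 3.4/16384 V = 0.30775146484 V.
V_in − V_code = 0.3077849 − (0.30775146484) = +33.4 µV.

+33.4 µV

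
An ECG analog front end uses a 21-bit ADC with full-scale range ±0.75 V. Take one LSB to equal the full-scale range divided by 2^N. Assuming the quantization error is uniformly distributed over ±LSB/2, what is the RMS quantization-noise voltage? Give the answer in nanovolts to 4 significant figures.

Full-scale range = 0.75 V − (-0.75 V) = 1.5 V.
Step size = 1.5/2097152 V = 0.715256 µV.
V_rms = LSB/√12 = 0.715256 µV / √12 = 206.5 nV.

206.5 nV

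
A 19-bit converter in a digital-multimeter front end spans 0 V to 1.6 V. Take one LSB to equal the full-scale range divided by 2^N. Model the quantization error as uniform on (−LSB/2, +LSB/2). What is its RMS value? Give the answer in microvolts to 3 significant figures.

V_FS = 1.6 V.
Step size = 1.6/524288 V = 3.0518 µV.
RMS of a uniform error over width LSB is LSB/√12 = 0.881 µV.

0.881 µV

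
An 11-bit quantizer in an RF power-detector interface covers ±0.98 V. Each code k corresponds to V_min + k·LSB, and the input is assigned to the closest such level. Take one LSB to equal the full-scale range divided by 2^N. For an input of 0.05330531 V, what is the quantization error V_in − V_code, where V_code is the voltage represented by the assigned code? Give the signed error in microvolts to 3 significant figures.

The full-scale span is 0.98 − (-0.98) = 1.96 V. LSB = 1.96 V / 2^11 ≈ 0.9570 mV.
Position in LSBs: (0.05330531 − (-0.98)) × 2048/1.96 = 1079.6986; rounding gives k = 1080.
V_code = V_min + k × range/2^11 = -0.98 + 1080 × 1.96/2048 = 0.05359375000 V.
Error = V_in − V_code = 0.05330531 − (0.05359375000) = −288 µV.

−288 µV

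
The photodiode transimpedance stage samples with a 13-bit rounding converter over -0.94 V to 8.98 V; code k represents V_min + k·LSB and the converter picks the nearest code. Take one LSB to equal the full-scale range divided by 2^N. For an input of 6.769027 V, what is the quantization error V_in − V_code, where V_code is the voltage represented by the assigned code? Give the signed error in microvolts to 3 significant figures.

+199 µV

Span: 8.98 V − (-0.94 V) = 9.92 V. LSB = 9.92 V / 2^13 ≈ 1.211 mV.
(6.769027 − (-0.94)) / LSB = 7.709027 × 8192/9.92 = 6366.1642. Nearest integer: k = 6366.
V_code = V_min + k × range/2^13 = -0.94 + 6366 × 9.92/8192 = 6.768828125 V.
Error = V_in − V_code = 6.769027 − (6.768828125) = +199 µV.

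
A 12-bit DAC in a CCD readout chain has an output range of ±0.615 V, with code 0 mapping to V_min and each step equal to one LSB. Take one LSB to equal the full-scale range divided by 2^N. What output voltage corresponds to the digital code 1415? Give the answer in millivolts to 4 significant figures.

Full-scale range = 0.615 V − (-0.615 V) = 1.23 V. LSB = 1.23 V / 2^12.
Output = V_min + (1415/4096) × range = -0.615 + 0.345459 × 1.23 V
      = -0.615 V + 0.424915 V = -0.190085 V.

-190.1 mV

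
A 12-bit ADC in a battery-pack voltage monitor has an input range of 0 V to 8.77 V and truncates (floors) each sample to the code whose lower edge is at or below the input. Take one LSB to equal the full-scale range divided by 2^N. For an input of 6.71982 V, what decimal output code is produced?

3138

Full-scale range = 8.77 V. LSB = 8.77 V / 2^12 ≈ 2.141 mV.
code = ⌊(V_in − V_min)/LSB⌋ = ⌊(V_in − V_min) × 2^12 / range⌋
     = ⌊(6.71982 − (0)) × 4096 / 8.77⌋ = ⌊6.71982 × 4096/8.77⌋
     = ⌊3138.470⌋ = 3138.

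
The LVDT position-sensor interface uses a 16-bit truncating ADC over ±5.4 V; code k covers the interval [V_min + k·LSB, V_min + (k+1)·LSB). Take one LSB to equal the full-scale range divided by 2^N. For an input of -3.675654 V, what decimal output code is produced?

Range = 5.4 − (-5.4) = 10.8 V. LSB = 10.8 V / 2^16 ≈ 164.8 µV.
code = ⌊(V_in − V_min)/LSB⌋ = ⌊(V_in − V_min) × 2^16 / range⌋
     = ⌊(-3.675654 − (-5.4)) × 65536 / 10.8⌋ = ⌊1.724346 × 65536/10.8⌋
     = ⌊10463.587⌋ = 10463.

10463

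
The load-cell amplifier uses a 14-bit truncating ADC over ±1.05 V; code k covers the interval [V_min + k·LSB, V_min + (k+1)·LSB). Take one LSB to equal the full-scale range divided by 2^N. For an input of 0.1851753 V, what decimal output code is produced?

The full-scale span is 1.05 − (-1.05) = 2.1 V. LSB = 2.1 V / 2^14 ≈ 128.2 µV.
code = ⌊(V_in − V_min)/LSB⌋ = ⌊(V_in − V_min) × 2^14 / range⌋
     = ⌊(0.1851753 − (-1.05)) × 16384 / 2.1⌋ = ⌊1.2351753 × 16384/2.1⌋
     = ⌊9636.720⌋ = 9636.

9636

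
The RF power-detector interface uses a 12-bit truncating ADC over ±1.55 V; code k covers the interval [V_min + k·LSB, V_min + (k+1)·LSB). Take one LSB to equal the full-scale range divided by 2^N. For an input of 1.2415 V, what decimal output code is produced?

Range = 1.55 − (-1.55) = 3.1 V. LSB = 3.1 V / 2^12 ≈ 0.7568 mV.
V_in − V_min = 1.2415 − (-1.55) = 2.7915 V.
Divide by LSB: 2.7915 × 4096/3.1 = 3688.3819.
Truncating gives code 3688.

3688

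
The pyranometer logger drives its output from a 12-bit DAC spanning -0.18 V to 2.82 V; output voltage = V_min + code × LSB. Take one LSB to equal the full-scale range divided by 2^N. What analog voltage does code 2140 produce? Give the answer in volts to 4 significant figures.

The full-scale span is 2.82 − (-0.18) = 3 V. LSB = 3 V / 2^12.
V_out = -0.18 + 2140 × (3/4096) V
      = -0.18 V + 1.56738 V = 1.38738 V.

1.387 V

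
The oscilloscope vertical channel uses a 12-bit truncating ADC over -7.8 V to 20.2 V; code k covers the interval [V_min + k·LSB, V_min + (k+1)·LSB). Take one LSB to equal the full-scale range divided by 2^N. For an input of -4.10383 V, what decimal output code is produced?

540

Span: 20.2 V − (-7.8 V) = 28 V. LSB = 28 V / 2^12 ≈ 6.836 mV.
code = ⌊(V_in − V_min)/LSB⌋ = ⌊(V_in − V_min) × 2^12 / range⌋
     = ⌊(-4.10383 − (-7.8)) × 4096 / 28⌋ = ⌊3.69617 × 4096/28⌋
     = ⌊540.697⌋ = 540.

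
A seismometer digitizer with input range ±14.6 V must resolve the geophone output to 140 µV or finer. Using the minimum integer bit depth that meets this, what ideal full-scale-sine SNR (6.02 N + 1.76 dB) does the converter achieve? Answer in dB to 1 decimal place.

Span: 14.6 V − (-14.6 V) = 29.2 V.
29.2 V / 140 µV = 208600. Since 2^17 = 131072 and 2^18 = 262144, N = 18.
Ideal SNR at N = 18: 6.02·18 + 1.76 = 110.1 dB.

110.1 dB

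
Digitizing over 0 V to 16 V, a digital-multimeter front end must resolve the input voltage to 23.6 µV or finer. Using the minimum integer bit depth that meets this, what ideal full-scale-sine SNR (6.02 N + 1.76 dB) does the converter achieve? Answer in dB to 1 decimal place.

Range is 16 V.
Levels needed ≥ 16/23.6 µV = 678000. 2^20 = 1048576 suffices, so N_min = 20.
Ideal SNR at N = 20: 6.02·20 + 1.76 = 122.2 dB.

122.2 dB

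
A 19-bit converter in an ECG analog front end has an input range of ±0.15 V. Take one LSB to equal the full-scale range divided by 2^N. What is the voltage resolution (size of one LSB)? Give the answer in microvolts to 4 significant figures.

0.5722 µV

Range = 0.15 − (-0.15) = 0.3 V.
2^19 = 524288 levels.
Step size = 0.3/524288 V = 0.5722 µV.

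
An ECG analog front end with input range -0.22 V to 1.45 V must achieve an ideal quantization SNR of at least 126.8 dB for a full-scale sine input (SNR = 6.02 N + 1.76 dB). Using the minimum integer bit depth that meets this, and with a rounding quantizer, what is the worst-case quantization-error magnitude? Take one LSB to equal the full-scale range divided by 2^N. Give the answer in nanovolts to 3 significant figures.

The full-scale span is 1.45 − (-0.22) = 1.67 V.
Solving 6.02 N ≥ 126.8 − 1.76: N ≥ 20.771. Round up → N = 21.
One LSB is 1.67 V / 2097152 = 0.79632 µV.
Max error for round-to-nearest is LSB/2 = 398 nV.

398 nV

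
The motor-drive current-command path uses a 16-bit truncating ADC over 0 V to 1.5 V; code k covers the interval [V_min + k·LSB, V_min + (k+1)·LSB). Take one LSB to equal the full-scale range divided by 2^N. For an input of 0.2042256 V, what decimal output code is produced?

V_FS = 1.5 V. LSB = 1.5 V / 2^16 ≈ 22.89 µV.
(V_in − V_min) × 2^16/range = (0.2042256 − (0)) × 65536/1.5 = 8922.753.
Floor → code = 8922.

8922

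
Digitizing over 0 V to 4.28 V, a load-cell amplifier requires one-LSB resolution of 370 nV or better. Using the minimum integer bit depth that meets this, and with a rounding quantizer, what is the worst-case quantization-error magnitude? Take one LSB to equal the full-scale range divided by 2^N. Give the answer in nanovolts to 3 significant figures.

128 nV

Span = 4.28 V.
Need 2^N ≥ 4.28 V / 370 nV = 1.157e7 → N_min = 24.
One LSB is 4.28 V / 16777216 = 255.11 nV.
Half an LSB is 128 nV.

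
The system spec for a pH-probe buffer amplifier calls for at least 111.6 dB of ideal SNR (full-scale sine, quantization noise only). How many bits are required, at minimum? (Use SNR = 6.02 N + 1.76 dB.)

19 bits

Solving 6.02 N ≥ 111.6 − 1.76: N ≥ 18.246. Round up → N = 19.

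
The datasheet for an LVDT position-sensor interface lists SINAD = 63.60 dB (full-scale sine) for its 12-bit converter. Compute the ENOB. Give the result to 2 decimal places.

10.27 bits

(63.60 − 1.76) / 6.02 = 61.84/6.02 = 10.2724 effective bits.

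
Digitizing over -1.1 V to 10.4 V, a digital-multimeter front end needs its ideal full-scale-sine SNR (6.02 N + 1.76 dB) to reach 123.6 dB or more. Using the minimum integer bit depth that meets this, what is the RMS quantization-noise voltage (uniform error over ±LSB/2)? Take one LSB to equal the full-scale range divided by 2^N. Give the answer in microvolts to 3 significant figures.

Full-scale range = 10.4 V − (-1.1 V) = 11.5 V.
N ≥ (123.6 − 1.76)/6.02 = 20.239 → N_min = 21.
LSB = 11.5 V ÷ 2^21 = 11.5/2097152 V = 5.4836 µV.
V_rms = LSB/√12 = 1.58 µV.

1.58 µV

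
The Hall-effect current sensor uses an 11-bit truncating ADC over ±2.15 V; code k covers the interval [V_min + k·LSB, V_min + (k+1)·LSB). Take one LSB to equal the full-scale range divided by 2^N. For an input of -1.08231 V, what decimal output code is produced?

The full-scale span is 2.15 − (-2.15) = 4.3 V. LSB = 4.3 V / 2^11 ≈ 2.100 mV.
V_in − V_min = -1.08231 − (-2.15) = 1.06769 V.
Divide by LSB: 1.06769 × 2048/4.3 = 508.5184.
Truncating gives code 508.

508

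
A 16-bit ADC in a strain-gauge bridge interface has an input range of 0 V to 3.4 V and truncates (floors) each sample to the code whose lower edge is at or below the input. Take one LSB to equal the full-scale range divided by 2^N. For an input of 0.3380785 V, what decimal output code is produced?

6516

Range is 3.4 V. LSB = 3.4 V / 2^16 ≈ 51.88 µV.
(V_in − V_min) × 2^16/range = (0.3380785 − (0)) × 65536/3.4 = 6516.563.
Floor → code = 6516.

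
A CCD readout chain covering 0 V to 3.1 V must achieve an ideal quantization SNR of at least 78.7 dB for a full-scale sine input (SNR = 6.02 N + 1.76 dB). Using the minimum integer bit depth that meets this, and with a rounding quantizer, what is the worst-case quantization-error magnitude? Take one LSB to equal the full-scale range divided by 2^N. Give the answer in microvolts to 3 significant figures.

Span = 3.1 V.
N ≥ (78.7 − 1.76)/6.02 = 12.781 → N_min = 13.
LSB = 3.1 V / 2^13 = 378.42 µV.
Max error for round-to-nearest is LSB/2 = 189 µV.

189 µV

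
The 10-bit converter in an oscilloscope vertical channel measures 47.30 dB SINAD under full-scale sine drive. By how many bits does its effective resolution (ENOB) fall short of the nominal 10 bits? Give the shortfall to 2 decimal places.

N_eff = (47.30 − 1.76)/6.02 = 7.5648 bits.
10 − 7.5648 = 2.44 bits below nominal.

2.44 bits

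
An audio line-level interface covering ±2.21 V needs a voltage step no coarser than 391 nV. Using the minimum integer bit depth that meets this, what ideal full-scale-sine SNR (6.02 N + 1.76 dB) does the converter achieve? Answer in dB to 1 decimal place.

Range = 2.21 − (-2.21) = 4.42 V.
Levels needed ≥ 4.42/391 nV = 1.130e7. 2^24 = 16777216 suffices, so N_min = 24.
Ideal SNR at N = 24: 6.02·24 + 1.76 = 146.2 dB.

146.2 dB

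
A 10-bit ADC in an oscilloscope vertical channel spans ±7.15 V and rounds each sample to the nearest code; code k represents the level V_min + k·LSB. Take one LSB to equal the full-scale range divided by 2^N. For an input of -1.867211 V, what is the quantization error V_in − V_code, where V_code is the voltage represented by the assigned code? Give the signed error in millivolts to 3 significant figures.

The full-scale span is 7.15 − (-7.15) = 14.3 V. LSB = 14.3 V / 2^10 ≈ 13.96 mV.
(V_in − V_min)/LSB = (-1.867211 − (-7.15)) × 1024/14.3 = 378.2920 → nearest code k = 378.
V_code = -7.15 + (378/1024) × 14.3 = -1.871289063 V.
e = -1.867211 − (-1.871289063) = +4.08 mV.

+4.08 mV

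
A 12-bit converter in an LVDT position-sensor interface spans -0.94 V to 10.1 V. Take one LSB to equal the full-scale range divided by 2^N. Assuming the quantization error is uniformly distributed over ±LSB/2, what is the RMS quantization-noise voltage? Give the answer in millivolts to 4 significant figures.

Full-scale range = 10.1 V − (-0.94 V) = 11.04 V.
LSB = 11.04 V / 2^12 = 2.69531 mV.
V_rms = LSB/√12 = 2.69531 mV / √12 = 0.7781 mV.

0.7781 mV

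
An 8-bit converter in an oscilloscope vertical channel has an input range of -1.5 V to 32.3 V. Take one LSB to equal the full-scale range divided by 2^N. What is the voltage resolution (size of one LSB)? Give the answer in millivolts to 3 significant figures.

132 mV

Range = 32.3 − (-1.5) = 33.8 V.
2^8 = 256 levels.
LSB = 33.8 V / 2^8 = 132 mV.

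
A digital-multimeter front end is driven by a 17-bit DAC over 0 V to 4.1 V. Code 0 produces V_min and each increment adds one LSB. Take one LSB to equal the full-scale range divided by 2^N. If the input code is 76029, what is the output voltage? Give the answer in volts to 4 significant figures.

V_FS = 4.1 V. LSB = 4.1 V / 2^17.
Output = V_min + (76029/131072) × range = 0 + 0.580055 × 4.1 V
      = 0 + 2.37823 = 2.37823 V.

2.378 V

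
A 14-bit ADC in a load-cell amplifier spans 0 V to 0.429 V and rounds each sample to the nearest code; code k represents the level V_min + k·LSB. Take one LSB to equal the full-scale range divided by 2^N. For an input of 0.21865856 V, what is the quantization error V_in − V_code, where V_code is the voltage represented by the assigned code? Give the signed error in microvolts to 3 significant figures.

V_FS = 0.429 V. LSB = 0.429 V / 2^14 ≈ 26.18 µV.
(0.21865856 − (0)) / LSB = 0.21865856 × 16384/0.429 = 8350.8202. Nearest integer: k = 8351.
V_code = 0 + (8351/16384) × 0.429 = 0.21866326904 V.
e = 0.21865856 − (0.21866326904) = −4.71 µV.

−4.71 µV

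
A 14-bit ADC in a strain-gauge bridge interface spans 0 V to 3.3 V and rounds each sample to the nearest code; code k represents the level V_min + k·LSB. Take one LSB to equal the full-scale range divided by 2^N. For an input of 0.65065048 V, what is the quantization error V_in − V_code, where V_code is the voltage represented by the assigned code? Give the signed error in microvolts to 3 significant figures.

Full-scale range = 3.3 V. LSB = 3.3 V / 2^14 ≈ 201.4 µV.
(0.65065048 − (0)) / LSB = 0.65065048 × 16384/3.3 = 3230.3810. Nearest integer: k = 3230.
V_code = V_min + k × range/2^14 = 0 + 3230 × 3.3/16384 = 0.65057373047 V.
e = 0.65065048 − (0.65057373047) = +76.7 µV.

+76.7 µV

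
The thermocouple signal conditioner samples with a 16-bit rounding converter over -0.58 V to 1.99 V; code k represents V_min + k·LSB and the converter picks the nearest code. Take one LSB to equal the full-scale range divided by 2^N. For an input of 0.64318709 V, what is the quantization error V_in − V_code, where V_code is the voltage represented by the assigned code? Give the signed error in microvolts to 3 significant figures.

−9.93 µV

Full-scale range = 1.99 V − (-0.58 V) = 2.57 V. LSB = 2.57 V / 2^16 ≈ 39.22 µV.
Position in LSBs: (0.64318709 − (-0.58)) × 65536/2.57 = 31191.7467; rounding gives k = 31192.
Reconstructed level: -0.58 + 31192 × 2.57/65536 V = 0.64319702148 V.
Error = V_in − V_code = 0.64318709 − (0.64319702148) = −9.93 µV.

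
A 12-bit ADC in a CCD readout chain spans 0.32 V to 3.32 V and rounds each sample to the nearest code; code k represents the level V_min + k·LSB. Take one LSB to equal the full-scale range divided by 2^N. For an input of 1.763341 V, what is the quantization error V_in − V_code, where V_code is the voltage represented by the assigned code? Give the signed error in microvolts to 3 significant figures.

−263 µV

The full-scale span is 3.32 − (0.32) = 3 V. LSB = 3 V / 2^12 ≈ 0.7324 mV.
(V_in − V_min)/LSB = (1.763341 − (0.32)) × 4096/3 = 1970.6416 → nearest code k = 1971.
Reconstructed level: 0.32 + 1971 × 3/4096 V = 1.763603516 V.
V_in − V_code = 1.763341 − (1.763603516) = −263 µV.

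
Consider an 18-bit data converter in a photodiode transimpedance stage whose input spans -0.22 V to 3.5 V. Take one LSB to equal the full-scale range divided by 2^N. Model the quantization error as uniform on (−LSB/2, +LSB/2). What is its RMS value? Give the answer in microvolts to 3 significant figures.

Span: 3.5 V − (-0.22 V) = 3.72 V.
Step size = 3.72/262144 V = 14.191 µV.
For a uniform distribution on [−LSB/2, +LSB/2], V_rms = LSB/√12 = 14.191 µV/3.4641 = 4.10 µV.

4.10 µV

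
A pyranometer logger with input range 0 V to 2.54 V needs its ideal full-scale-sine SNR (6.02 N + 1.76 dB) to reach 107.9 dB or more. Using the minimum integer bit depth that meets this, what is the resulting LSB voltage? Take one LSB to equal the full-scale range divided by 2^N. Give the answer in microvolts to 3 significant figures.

Full-scale range = 2.54 V.
N ≥ (107.9 − 1.76)/6.02 = 17.631 → N_min = 18.
One LSB is 2.54 V / 262144 = 9.69 µV.

9.69 µV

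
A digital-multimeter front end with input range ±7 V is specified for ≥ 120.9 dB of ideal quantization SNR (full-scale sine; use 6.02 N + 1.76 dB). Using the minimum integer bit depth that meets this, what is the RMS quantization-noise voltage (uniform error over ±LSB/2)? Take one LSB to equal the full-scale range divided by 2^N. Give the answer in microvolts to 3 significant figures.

Span: 7 V − (-7 V) = 14 V.
Required N = ⌈(120.9 − 1.76)/6.02⌉ = ⌈19.791⌉ = 20.
LSB = 14 V / 2^20 = 13.351 µV.
σ_q = LSB/√12 = 13.351 µV/3.4641 = 3.85 µV.

3.85 µV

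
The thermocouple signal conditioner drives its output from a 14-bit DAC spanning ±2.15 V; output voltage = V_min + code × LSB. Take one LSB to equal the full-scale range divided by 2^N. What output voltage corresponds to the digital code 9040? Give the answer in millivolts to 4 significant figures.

222.6 mV

Full-scale range = 2.15 V − (-2.15 V) = 4.3 V. LSB = 4.3 V / 2^14.
V_out = -2.15 + 9040 × (4.3/16384) V
      = -2.15 V + 2.37256 V = 0.222559 V.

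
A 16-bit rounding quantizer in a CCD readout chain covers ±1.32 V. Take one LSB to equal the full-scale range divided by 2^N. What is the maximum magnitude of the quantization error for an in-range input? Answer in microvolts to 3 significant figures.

20.1 µV

The full-scale span is 1.32 − (-1.32) = 2.64 V.
Step size = 2.64/65536 V = 40.283 µV.
Worst-case error for round-to-nearest is half an LSB: 20.1 µV.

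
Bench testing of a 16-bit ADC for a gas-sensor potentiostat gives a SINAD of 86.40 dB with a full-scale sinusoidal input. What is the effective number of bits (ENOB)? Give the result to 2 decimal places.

ENOB = (SINAD − 1.76) / 6.02 = (86.40 − 1.76) / 6.02 = 84.64 / 6.02 = 14.0598.

14.06 bits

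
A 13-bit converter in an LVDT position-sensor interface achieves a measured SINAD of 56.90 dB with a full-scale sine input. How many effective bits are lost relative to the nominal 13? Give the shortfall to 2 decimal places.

Effective bits = (56.90 − 1.76)/6.02 = 9.1595.
Lost resolution: 13 − 9.1595 = 3.8405 bits.

3.84 bits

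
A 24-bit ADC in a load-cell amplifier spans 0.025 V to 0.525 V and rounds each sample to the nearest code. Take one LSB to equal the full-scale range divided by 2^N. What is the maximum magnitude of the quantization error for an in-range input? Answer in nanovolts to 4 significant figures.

14.90 nV

The full-scale span is 0.525 − (0.025) = 0.5 V.
LSB = 0.5 V ÷ 2^24 = 0.5/16777216 V = 29.8023 nV.
A rounding quantizer has |error| ≤ LSB/2 = 14.90 nV.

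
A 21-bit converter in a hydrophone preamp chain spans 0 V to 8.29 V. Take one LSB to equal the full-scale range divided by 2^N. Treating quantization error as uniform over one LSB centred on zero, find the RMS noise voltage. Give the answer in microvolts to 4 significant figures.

1.141 µV

Range is 8.29 V.
LSB = 8.29 V / 2^21 = 3.95298 µV.
σ_q = LSB/√12 = 3.95298 µV/3.4641 = 1.141 µV.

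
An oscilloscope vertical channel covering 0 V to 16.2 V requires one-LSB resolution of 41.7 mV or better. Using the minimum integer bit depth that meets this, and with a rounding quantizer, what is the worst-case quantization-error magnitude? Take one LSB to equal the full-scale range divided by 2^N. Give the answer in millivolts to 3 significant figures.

Range is 16.2 V.
16.2 V / 41.7 mV = 388.5. Since 2^8 = 256 and 2^9 = 512, N = 9.
LSB = 16.2 V / 2^9 = 31.641 mV.
Max error for round-to-nearest is LSB/2 = 15.8 mV.

15.8 mV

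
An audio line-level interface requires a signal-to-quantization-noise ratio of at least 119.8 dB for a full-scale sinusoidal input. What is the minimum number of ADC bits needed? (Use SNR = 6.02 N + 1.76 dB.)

20 bits

6.02 N + 1.76 ≥ 119.8 gives N ≥ 19.608, so the minimum integer is 20.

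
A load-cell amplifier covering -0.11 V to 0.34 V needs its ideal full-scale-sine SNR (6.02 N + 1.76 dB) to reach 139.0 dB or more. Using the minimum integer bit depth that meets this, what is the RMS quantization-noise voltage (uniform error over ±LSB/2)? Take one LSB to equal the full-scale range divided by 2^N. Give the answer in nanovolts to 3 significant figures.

15.5 nV

Range = 0.34 − (-0.11) = 0.45 V.
N ≥ (139.0 − 1.76)/6.02 = 22.797 → N_min = 23.
LSB = 0.45 V / 2^23 = 53.644 nV.
σ_q = LSB/√12 = 53.644 nV/3.4641 = 15.5 nV.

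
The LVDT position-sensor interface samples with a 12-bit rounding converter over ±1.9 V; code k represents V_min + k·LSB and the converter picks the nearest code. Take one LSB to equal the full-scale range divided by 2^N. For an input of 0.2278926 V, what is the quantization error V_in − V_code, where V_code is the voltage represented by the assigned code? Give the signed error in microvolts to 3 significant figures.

−330 µV

The full-scale span is 1.9 − (-1.9) = 3.8 V. LSB = 3.8 V / 2^12 ≈ 0.9277 mV.
(0.2278926 − (-1.9)) / LSB = 2.1278926 × 4096/3.8 = 2293.6442. Nearest integer: k = 2294.
Reconstructed level: -1.9 + 2294 × 3.8/4096 V = 0.2282226563 V.
Error = V_in − V_code = 0.2278926 − (0.2282226563) = −330 µV.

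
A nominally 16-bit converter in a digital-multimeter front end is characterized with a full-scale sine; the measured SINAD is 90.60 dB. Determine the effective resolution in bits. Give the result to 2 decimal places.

14.76 bits

ENOB = (90.60 − 1.76)/6.02 = 14.7575 bits.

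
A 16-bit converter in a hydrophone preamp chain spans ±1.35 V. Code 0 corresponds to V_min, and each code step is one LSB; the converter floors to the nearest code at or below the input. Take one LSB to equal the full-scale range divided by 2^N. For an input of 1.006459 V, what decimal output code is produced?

57197

Range = 1.35 − (-1.35) = 2.7 V. LSB = 2.7 V / 2^16 ≈ 41.20 µV.
V_in − V_min = 1.006459 − (-1.35) = 2.356459 V.
Divide by LSB: 2.356459 × 65536/2.7 = 57197.3693.
Truncating gives code 57197.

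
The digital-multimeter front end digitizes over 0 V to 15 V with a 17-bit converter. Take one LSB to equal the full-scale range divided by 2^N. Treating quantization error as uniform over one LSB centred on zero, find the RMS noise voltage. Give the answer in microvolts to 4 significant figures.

33.04 µV

Range is 15 V.
Step size = 15/131072 V = 114.441 µV.
RMS of a uniform error over width LSB is LSB/√12 = 33.04 µV.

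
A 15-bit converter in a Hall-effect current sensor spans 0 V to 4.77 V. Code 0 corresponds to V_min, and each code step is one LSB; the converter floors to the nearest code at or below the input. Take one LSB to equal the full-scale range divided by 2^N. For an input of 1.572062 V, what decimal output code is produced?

Span = 4.77 V. LSB = 4.77 V / 2^15 ≈ 145.6 µV.
V_in − V_min = 1.572062 − (0) = 1.572062 V.
Divide by LSB: 1.572062 × 32768/4.77 = 10799.4398.
Truncating gives code 10799.

10799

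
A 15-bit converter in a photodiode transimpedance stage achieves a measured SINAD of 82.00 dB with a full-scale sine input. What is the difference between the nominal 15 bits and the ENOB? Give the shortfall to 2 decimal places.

Effective bits = (82.00 − 1.76)/6.02 = 13.3289.
15 − 13.3289 = 1.67 bits below nominal.

1.67 bits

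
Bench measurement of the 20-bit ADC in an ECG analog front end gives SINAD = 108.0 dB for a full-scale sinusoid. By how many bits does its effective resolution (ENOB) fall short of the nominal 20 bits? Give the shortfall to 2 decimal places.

ENOB = (SINAD − 1.76)/6.02 = (108.0 − 1.76)/6.02 = 17.6478 bits.
20 − 17.6478 = 2.35 bits below nominal.

2.35 bits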